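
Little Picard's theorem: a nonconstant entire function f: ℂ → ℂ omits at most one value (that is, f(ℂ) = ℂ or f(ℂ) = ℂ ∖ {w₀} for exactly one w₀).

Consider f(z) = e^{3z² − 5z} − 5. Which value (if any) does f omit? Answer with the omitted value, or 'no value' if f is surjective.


Little Picard bounds the complement of f(ℂ) to at most one point.
The exponent g(z) = 3z² − 5z is a nonconstant polynomial, hence surjective onto ℂ. So e^{g(z)} takes every value in {e^w : w ∈ ℂ} = ℂ ∖ {0}. Adding -5 shifts the range to ℂ ∖ {-5}. f omits exactly -5.

Omitted value: -5.


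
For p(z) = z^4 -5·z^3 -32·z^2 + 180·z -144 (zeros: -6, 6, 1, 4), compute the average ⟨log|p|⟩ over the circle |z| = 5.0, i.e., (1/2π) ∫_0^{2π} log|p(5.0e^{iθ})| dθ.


Zeros: -6, 1, 4, 6; r = 5.0.
Inside |z| < r: 1, 4. Outside (|z| ≥ r): -6, 6.
p(0) = -144, so log|p(0)| = log(144) = 4.9698.
Apply Jensen: I(r) = log|p(0)| + Σ_k log(r/|z_k|), summed over zeros inside |z| < r.
  log(r/|z_k|) for z_k = 1: log(5.0/1) = 1.6094
  log(r/|z_k|) for z_k = 4: log(5.0/4) = 0.2231
  Outside zeros (-6, 6) contribute nothing to the Jensen sum.
Sum over inside zeros: 1.8326.
I(r) = log|p(0)| + (inside sum) = 4.9698 + 1.8326 = 6.8024.
Note: since some zeros are outside |z| ≤ r, the simplified n·log(r) form does NOT apply — only the inside zeros contribute.

I(r) ≈ 6.8024.


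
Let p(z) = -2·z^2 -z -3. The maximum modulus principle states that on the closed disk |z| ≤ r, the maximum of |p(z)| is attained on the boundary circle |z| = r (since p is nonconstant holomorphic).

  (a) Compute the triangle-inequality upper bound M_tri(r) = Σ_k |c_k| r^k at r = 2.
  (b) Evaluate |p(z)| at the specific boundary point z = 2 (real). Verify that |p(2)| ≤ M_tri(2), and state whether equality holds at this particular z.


Coefficients: c_0 = -3, c_1 = -1, c_2 = -2. Radius r = 2.
Part (a). Triangle bound: M_tri(r) = Σ_k |c_k| r^k
  = |-3|·2^0 + |-1|·2^1 + |-2|·2^2
  = 3 + 2 + 8 = 13.
This bounds M(r) := max_{|z|=r} |p(z)| from above; equality holds iff all terms c_k z^k can be made to align in phase at a single z on |z|=r.
Part (b). At z = 2 (real, on the circle |z| = r):
  p(2) = (-3)·2^0 + (-1)·2^1 + (-2)·2^2 = -13.
  |p(2)| = 13.
Since all nonzero coefficients share the same sign, |p(2)| = 13 = M_tri(2); the triangle bound is attained at z = 2, so in fact M(r) = 13.

M_tri(2) = 13; |p(2)| = 13; equality at z=2: yes.


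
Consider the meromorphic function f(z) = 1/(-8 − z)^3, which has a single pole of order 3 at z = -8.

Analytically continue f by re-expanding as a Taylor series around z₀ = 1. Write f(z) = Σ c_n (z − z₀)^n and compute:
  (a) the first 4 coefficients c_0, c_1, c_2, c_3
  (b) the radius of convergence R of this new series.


Let w = z − z₀, so z = z₀ + w.
Then -8 − z = -8 − (z₀ + w) = (-8 − z₀) − w = -9 − w.
f(z) = 1/(-9 − w)^3 = (1/(-9)^3) · (1 − w/(-9))^{−3}.
By the binomial series (1−u)^{−3} = Σ_{n≥0} C(n+2, 2) u^n for |u|<1, with u = w/(-9):
  c_n = C(n+2, 2) / (-9)^(n+3).
  c_0 = 1/(-9)^3 = -1/729.
  c_1 = 3/(-9)^4 = 1/2187.
  c_2 = 6/(-9)^5 = -2/19683.
  c_3 = 10/(-9)^6 = 10/531441.
The series is valid for |w/d| < 1, i.e. |z − z₀| < |d|.
Radius of convergence: R = |-8 − z₀| = |-9| = 9 (distance from z₀ to the singularity z = -8).

c_0 = -1/729, c_1 = 1/2187, c_2 = -2/19683, c_3 = 10/531441; R = 9.


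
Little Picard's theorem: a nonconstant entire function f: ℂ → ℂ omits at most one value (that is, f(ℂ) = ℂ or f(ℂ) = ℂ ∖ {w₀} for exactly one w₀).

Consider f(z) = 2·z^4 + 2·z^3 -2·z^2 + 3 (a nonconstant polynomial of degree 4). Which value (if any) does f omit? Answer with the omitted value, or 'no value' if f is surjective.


Little Picard bounds the complement of f(ℂ) to at most one point.
For every w ∈ ℂ, the equation p(z) − w = 0 is a nonconstant polynomial in z and hence has at least one root by the fundamental theorem of algebra. So p is surjective onto ℂ, omitting no value.

Omitted value: no value.


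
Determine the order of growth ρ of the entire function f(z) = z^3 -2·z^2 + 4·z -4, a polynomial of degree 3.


|f(z)| ≤ Σ|c_k|·r^k = O(r^3) as r → ∞. Polynomial growth is O(e^{r^ε}) for every ε > 0 (since r^3/e^{r^ε} → 0), so ρ ≤ ε for all ε > 0, i.e. ρ = 0. Every nonconstant polynomial has order 0.
Therefore ρ = 0.

Order ρ = 0.


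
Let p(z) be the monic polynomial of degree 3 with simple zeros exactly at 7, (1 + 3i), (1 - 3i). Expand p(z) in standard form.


The polynomial is p(z) = ∏_{α ∈ S} (z − α), where S = {7, (1 + 3i), (1 - 3i)}.
Expanding the product yields: p(z) = z^3 -9·z^2 + 24·z -70.
Note conjugate pairs combine to real quadratics: (z − (1+3i))(z − (1−3i)) = z² − 2z + 10.
The resulting polynomial has degree 3 and real coefficients as required.

p(z) = z^3 -9·z^2 + 24·z -70.


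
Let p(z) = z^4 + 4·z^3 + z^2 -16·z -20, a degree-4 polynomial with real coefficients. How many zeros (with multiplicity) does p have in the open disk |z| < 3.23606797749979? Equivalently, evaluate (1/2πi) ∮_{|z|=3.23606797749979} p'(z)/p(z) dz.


The zeros of p are: (-2 + 1i), (-2 - 1i), 2, -2.
Their magnitudes are: 2.236, 2.236, 2, 2.
Zeros with |z| < R = 3.23606797749979: (-2 + 1i), (-2 - 1i), 2, -2.
Count = 4.
By the argument principle, (1/2πi) ∮_{|z|=R} p'(z)/p(z) dz equals exactly this count.

Number of zeros inside |z| < 3.23606797749979: 4.


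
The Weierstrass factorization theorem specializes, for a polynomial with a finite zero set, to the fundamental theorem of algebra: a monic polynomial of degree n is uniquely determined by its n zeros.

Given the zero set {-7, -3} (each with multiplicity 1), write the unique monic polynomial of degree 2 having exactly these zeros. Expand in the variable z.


The polynomial is p(z) = ∏_{α ∈ S} (z − α), where S = {-7, -3}.
Expanding the product yields: p(z) = z^2 + 10·z + 21.
The resulting polynomial has degree 2 and real coefficients as required.

p(z) = z^2 + 10·z + 21.


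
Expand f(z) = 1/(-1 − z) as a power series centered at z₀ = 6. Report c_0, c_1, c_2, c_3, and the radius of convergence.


Let w = z − z₀, so z = z₀ + w.
Then -1 − z = -1 − (z₀ + w) = (-1 − z₀) − w = -7 − w.
f(z) = 1/(-7 − w) = (1/(-7)) · 1/(1 − w/(-7)) = Σ_{n≥0} w^n / (-7)^(n+1).
So c_n = 1/(-7)^(n+1):
  c_0 = 1/(-7)^1 = -1/7.
  c_1 = 1/(-7)^2 = 1/49.
  c_2 = 1/(-7)^3 = -1/343.
  c_3 = 1/(-7)^4 = 1/2401.
The series is valid for |w/d| < 1, i.e. |z − z₀| < |d|.
Radius of convergence: R = |-1 − z₀| = |-7| = 7 (distance from z₀ to the singularity z = -1).

c_0 = -1/7, c_1 = 1/49, c_2 = -1/343, c_3 = 1/2401; R = 7.


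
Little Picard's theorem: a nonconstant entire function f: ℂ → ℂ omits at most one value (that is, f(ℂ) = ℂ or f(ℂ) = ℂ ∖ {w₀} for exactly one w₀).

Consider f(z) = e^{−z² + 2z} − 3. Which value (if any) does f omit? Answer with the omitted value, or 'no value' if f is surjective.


Little Picard bounds the complement of f(ℂ) to at most one point.
The exponent g(z) = −z² + 2z is a nonconstant polynomial, hence surjective onto ℂ. So e^{g(z)} takes every value in {e^w : w ∈ ℂ} = ℂ ∖ {0}. Adding -3 shifts the range to ℂ ∖ {-3}. f omits exactly -3.

Omitted value: -3.


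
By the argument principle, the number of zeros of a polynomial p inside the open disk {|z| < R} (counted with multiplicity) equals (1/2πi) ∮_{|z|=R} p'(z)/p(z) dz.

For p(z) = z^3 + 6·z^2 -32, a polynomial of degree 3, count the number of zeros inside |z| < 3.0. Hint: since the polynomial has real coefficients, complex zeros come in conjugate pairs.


The zeros of p are: -4, 2, -4.
Their magnitudes are: 4, 2, 4.
Zeros with |z| < R = 3.0: 2.
Count = 1.
By the argument principle, (1/2πi) ∮_{|z|=R} p'(z)/p(z) dz equals exactly this count.

Number of zeros inside |z| < 3.0: 1.


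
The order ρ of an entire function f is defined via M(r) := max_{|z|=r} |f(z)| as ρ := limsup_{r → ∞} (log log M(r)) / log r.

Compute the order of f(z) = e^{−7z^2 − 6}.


|e^{−7z^2 − 6}| = e^{Re(-7·z^2) + -6} ≤ e^{7|z|^2 + -6} = e^{7r^2 + -6} on |z| = r, so ρ ≤ 2. Choosing z on |z|=r so that -7·z^2 is real positive (always possible by picking arg z appropriately) gives |f(z)| = e^{7r^2 + -6}, matching the bound. The additive constant -6 does not affect log log M(r) ~ 2·log r. Hence ρ = 2.
Therefore ρ = 2.

Order ρ = 2.


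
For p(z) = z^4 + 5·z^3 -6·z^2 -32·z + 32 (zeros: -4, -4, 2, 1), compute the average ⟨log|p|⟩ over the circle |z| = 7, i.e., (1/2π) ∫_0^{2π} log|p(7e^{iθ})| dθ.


Zeros: -4, -4, 1, 2; r = 7.
Inside |z| < r: -4, -4, 1, 2. Outside (|z| ≥ r): ∅.
p(0) = 32, so log|p(0)| = log(32) = 3.4657.
Apply Jensen: I(r) = log|p(0)| + Σ_k log(r/|z_k|), summed over zeros inside |z| < r.
  log(r/|z_k|) for z_k = -4: log(7/4) = 0.5596
  log(r/|z_k|) for z_k = -4: log(7/4) = 0.5596
  log(r/|z_k|) for z_k = 2: log(7/2) = 1.2528
  log(r/|z_k|) for z_k = 1: log(7/1) = 1.9459
Sum over inside zeros: 4.3179.
I(r) = log|p(0)| + (inside sum) = 3.4657 + 4.3179 = 7.7836.
Closed form (all zeros inside, monic): I(r) = n·log(r) = 4·log(7) = 7.7836. ✓

I(r) ≈ 7.7836.


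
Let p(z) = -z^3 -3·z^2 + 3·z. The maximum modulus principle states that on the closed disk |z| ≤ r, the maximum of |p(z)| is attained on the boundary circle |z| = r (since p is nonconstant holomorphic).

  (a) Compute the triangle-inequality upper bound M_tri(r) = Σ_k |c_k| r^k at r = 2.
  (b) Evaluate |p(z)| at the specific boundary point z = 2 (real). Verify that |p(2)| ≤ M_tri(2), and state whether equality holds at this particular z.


Coefficients: c_0 = 0, c_1 = 3, c_2 = -3, c_3 = -1. Radius r = 2.
Part (a). Triangle bound: M_tri(r) = Σ_k |c_k| r^k
  = |0|·2^0 + |3|·2^1 + |-3|·2^2 + |-1|·2^3
  = 0 + 6 + 12 + 8 = 26.
This bounds M(r) := max_{|z|=r} |p(z)| from above; equality holds iff all terms c_k z^k can be made to align in phase at a single z on |z|=r.
Part (b). At z = 2 (real, on the circle |z| = r):
  p(2) = (0)·2^0 + (3)·2^1 + (-3)·2^2 + (-1)·2^3 = -14.
  |p(2)| = 14.
Check: |p(2)| = 14 ≤ 26 = M_tri(2). ✓ Equality does not hold at z = 2 (the coefficients have mixed signs, so the terms do not all align in phase there).

M_tri(2) = 26; |p(2)| = 14; equality at z=2: no.


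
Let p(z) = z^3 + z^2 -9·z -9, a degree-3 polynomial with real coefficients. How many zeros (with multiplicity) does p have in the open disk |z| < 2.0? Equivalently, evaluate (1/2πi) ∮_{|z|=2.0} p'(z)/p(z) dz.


The zeros of p are: 3, -3, -1.
Their magnitudes are: 3, 3, 1.
Zeros with |z| < R = 2.0: -1.
Count = 1.
By the argument principle, (1/2πi) ∮_{|z|=R} p'(z)/p(z) dz equals exactly this count.

Number of zeros inside |z| < 2.0: 1.


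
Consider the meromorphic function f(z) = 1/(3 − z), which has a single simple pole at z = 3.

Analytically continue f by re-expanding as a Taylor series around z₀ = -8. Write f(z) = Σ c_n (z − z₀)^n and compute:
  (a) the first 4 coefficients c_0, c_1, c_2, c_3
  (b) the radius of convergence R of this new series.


Let w = z − z₀, so z = z₀ + w.
Then 3 − z = 3 − (z₀ + w) = (3 − z₀) − w = 11 − w.
f(z) = 1/(11 − w) = (1/(11)) · 1/(1 − w/(11)) = Σ_{n≥0} w^n / (11)^(n+1).
So c_n = 1/(11)^(n+1):
  c_0 = 1/(11)^1 = 1/11.
  c_1 = 1/(11)^2 = 1/121.
  c_2 = 1/(11)^3 = 1/1331.
  c_3 = 1/(11)^4 = 1/14641.
The series is valid for |w/d| < 1, i.e. |z − z₀| < |d|.
Radius of convergence: R = |3 − z₀| = |11| = 11 (distance from z₀ to the singularity z = 3).

c_0 = 1/11, c_1 = 1/121, c_2 = 1/1331, c_3 = 1/14641; R = 11.


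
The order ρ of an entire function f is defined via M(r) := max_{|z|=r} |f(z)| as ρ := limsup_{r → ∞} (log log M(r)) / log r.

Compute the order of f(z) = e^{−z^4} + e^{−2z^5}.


Each summand is entire of order 4 and 5 respectively (as in the single-exponential case). The order of a sum is at most the max of the orders, so ρ ≤ 5. For the lower bound: on |z|=r choose arg z so that -2z^5 is real positive; then |e^{-2z^5}| = e^{2r^5} while |e^{-1z^4}| ≤ e^{1r^4} = o(e^{2r^5}). So |f| ≥ e^{2r^5}(1 − o(1)) and ρ ≥ 5. Hence ρ = max(4, 5) = 5.
Therefore ρ = 5.

Order ρ = 5.


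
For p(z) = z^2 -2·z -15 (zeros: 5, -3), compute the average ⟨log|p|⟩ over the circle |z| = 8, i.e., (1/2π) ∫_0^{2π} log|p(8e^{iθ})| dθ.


Zeros: -3, 5; r = 8.
Inside |z| < r: -3, 5. Outside (|z| ≥ r): ∅.
p(0) = -15, so log|p(0)| = log(15) = 2.7081.
Apply Jensen: I(r) = log|p(0)| + Σ_k log(r/|z_k|), summed over zeros inside |z| < r.
  log(r/|z_k|) for z_k = 5: log(8/5) = 0.4700
  log(r/|z_k|) for z_k = -3: log(8/3) = 0.9808
Sum over inside zeros: 1.4508.
I(r) = log|p(0)| + (inside sum) = 2.7081 + 1.4508 = 4.1589.
Closed form (all zeros inside, monic): I(r) = n·log(r) = 2·log(8) = 4.1589. ✓

I(r) ≈ 4.1589.


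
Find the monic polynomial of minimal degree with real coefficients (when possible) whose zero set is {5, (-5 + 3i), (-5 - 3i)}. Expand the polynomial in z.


The polynomial is p(z) = ∏_{α ∈ S} (z − α), where S = {5, (-5 + 3i), (-5 - 3i)}.
Expanding the product yields: p(z) = z^3 + 5·z^2 -16·z -170.
Note conjugate pairs combine to real quadratics: (z − (-5+3i))(z − (-5−3i)) = z² + 10z + 34.
The resulting polynomial has degree 3 and real coefficients as required.

p(z) = z^3 + 5·z^2 -16·z -170.


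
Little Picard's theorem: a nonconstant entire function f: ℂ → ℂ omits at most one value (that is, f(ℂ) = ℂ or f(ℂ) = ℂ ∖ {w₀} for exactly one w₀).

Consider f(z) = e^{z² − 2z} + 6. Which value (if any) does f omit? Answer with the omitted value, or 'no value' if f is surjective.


Little Picard bounds the complement of f(ℂ) to at most one point.
The exponent g(z) = z² − 2z is a nonconstant polynomial, hence surjective onto ℂ. So e^{g(z)} takes every value in {e^w : w ∈ ℂ} = ℂ ∖ {0}. Adding 6 shifts the range to ℂ ∖ {6}. f omits exactly 6.

Omitted value: 6.


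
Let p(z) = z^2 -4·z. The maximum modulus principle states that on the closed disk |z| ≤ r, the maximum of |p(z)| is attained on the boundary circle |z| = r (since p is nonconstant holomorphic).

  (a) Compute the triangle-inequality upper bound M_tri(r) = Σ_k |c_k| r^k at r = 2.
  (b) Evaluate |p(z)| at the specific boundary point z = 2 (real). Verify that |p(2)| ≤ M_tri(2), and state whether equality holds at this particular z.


Coefficients: c_0 = 0, c_1 = -4, c_2 = 1. Radius r = 2.
Part (a). Triangle bound: M_tri(r) = Σ_k |c_k| r^k
  = |0|·2^0 + |-4|·2^1 + |1|·2^2
  = 0 + 8 + 4 = 12.
This bounds M(r) := max_{|z|=r} |p(z)| from above; equality holds iff all terms c_k z^k can be made to align in phase at a single z on |z|=r.
Part (b). At z = 2 (real, on the circle |z| = r):
  p(2) = (0)·2^0 + (-4)·2^1 + (1)·2^2 = -4.
  |p(2)| = 4.
Check: |p(2)| = 4 ≤ 12 = M_tri(2). ✓ Equality does not hold at z = 2 (the coefficients have mixed signs, so the terms do not all align in phase there).

M_tri(2) = 12; |p(2)| = 4; equality at z=2: no.


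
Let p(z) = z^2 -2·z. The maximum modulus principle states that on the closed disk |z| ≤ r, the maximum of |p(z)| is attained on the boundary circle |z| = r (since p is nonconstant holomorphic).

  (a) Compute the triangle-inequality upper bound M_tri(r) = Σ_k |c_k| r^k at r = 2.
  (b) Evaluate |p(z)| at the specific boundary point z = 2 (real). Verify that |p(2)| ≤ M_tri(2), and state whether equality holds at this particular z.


Coefficients: c_0 = 0, c_1 = -2, c_2 = 1. Radius r = 2.
Part (a). Triangle bound: M_tri(r) = Σ_k |c_k| r^k
  = |0|·2^0 + |-2|·2^1 + |1|·2^2
  = 0 + 4 + 4 = 8.
This bounds M(r) := max_{|z|=r} |p(z)| from above; equality holds iff all terms c_k z^k can be made to align in phase at a single z on |z|=r.
Part (b). At z = 2 (real, on the circle |z| = r):
  p(2) = (0)·2^0 + (-2)·2^1 + (1)·2^2 = 0.
  |p(2)| = 0.
Check: |p(2)| = 0 ≤ 8 = M_tri(2). ✓ Equality does not hold at z = 2 (the coefficients have mixed signs, so the terms do not all align in phase there).

M_tri(2) = 8; |p(2)| = 0; equality at z=2: no.


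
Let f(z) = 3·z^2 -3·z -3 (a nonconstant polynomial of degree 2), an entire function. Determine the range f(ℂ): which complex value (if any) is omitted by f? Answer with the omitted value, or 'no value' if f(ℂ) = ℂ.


Little Picard bounds the complement of f(ℂ) to at most one point.
For every w ∈ ℂ, the equation p(z) − w = 0 is a nonconstant polynomial in z and hence has at least one root by the fundamental theorem of algebra. So p is surjective onto ℂ, omitting no value.

Omitted value: no value.


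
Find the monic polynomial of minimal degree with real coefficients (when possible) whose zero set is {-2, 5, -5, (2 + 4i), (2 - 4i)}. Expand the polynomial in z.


The polynomial is p(z) = ∏_{α ∈ S} (z − α), where S = {-2, 5, -5, (2 + 4i), (2 - 4i)}.
Expanding the product yields: p(z) = z^5 -2·z^4 -13·z^3 + 90·z^2 -300·z -1000.
Note conjugate pairs combine to real quadratics: (z − (2+4i))(z − (2−4i)) = z² − 4z + 20.
The resulting polynomial has degree 5 and real coefficients as required.

p(z) = z^5 -2·z^4 -13·z^3 + 90·z^2 -300·z -1000.


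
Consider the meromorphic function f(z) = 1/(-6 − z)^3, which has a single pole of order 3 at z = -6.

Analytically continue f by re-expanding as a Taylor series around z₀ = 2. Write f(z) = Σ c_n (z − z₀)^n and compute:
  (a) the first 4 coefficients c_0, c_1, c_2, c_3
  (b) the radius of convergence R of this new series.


Let w = z − z₀, so z = z₀ + w.
Then -6 − z = -6 − (z₀ + w) = (-6 − z₀) − w = -8 − w.
f(z) = 1/(-8 − w)^3 = (1/(-8)^3) · (1 − w/(-8))^{−3}.
By the binomial series (1−u)^{−3} = Σ_{n≥0} C(n+2, 2) u^n for |u|<1, with u = w/(-8):
  c_n = C(n+2, 2) / (-8)^(n+3).
  c_0 = 1/(-8)^3 = -1/512.
  c_1 = 3/(-8)^4 = 3/4096.
  c_2 = 6/(-8)^5 = -3/16384.
  c_3 = 10/(-8)^6 = 5/131072.
The series is valid for |w/d| < 1, i.e. |z − z₀| < |d|.
Radius of convergence: R = |-6 − z₀| = |-8| = 8 (distance from z₀ to the singularity z = -6).

c_0 = -1/512, c_1 = 3/4096, c_2 = -3/16384, c_3 = 5/131072; R = 8.


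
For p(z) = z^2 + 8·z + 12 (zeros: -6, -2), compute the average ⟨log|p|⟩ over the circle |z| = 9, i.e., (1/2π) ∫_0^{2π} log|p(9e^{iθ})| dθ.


Zeros: -6, -2; r = 9.
Inside |z| < r: -6, -2. Outside (|z| ≥ r): ∅.
p(0) = 12, so log|p(0)| = log(12) = 2.4849.
Apply Jensen: I(r) = log|p(0)| + Σ_k log(r/|z_k|), summed over zeros inside |z| < r.
  log(r/|z_k|) for z_k = -6: log(9/6) = 0.4055
  log(r/|z_k|) for z_k = -2: log(9/2) = 1.5041
Sum over inside zeros: 1.9095.
I(r) = log|p(0)| + (inside sum) = 2.4849 + 1.9095 = 4.3944.
Closed form (all zeros inside, monic): I(r) = n·log(r) = 2·log(9) = 4.3944. ✓

I(r) ≈ 4.3944.


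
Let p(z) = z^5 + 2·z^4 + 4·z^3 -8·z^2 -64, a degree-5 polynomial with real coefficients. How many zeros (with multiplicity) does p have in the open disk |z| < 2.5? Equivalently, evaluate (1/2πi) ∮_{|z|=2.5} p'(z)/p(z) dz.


The zeros of p are: (0 + 2i), (0 - 2i), (-2 + 2i), (-2 - 2i), 2.
Their magnitudes are: 2, 2, 2.828, 2.828, 2.
Zeros with |z| < R = 2.5: (0 + 2i), (0 - 2i), 2.
Count = 3.
By the argument principle, (1/2πi) ∮_{|z|=R} p'(z)/p(z) dz equals exactly this count.

Number of zeros inside |z| < 2.5: 3.


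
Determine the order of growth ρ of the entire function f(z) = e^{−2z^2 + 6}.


|e^{−2z^2 + 6}| = e^{Re(-2·z^2) + 6} ≤ e^{2|z|^2 + 6} = e^{2r^2 + 6} on |z| = r, so ρ ≤ 2. Choosing z on |z|=r so that -2·z^2 is real positive (always possible by picking arg z appropriately) gives |f(z)| = e^{2r^2 + 6}, matching the bound. The additive constant 6 does not affect log log M(r) ~ 2·log r. Hence ρ = 2.
Therefore ρ = 2.

Order ρ = 2.


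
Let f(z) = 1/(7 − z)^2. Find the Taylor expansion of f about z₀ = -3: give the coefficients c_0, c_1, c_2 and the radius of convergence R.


Let w = z − z₀, so z = z₀ + w.
Then 7 − z = 7 − (z₀ + w) = (7 − z₀) − w = 10 − w.
f(z) = 1/(10 − w)^2 = (1/(10)^2) · (1 − w/(10))^{−2}.
By the binomial series (1−u)^{−2} = Σ_{n≥0} C(n+1, 1) u^n for |u|<1, with u = w/(10):
  c_n = C(n+1, 1) / (10)^(n+2).
  c_0 = 1/(10)^2 = 1/100.
  c_1 = 2/(10)^3 = 1/500.
  c_2 = 3/(10)^4 = 3/10000.
The series is valid for |w/d| < 1, i.e. |z − z₀| < |d|.
Radius of convergence: R = |7 − z₀| = |10| = 10 (distance from z₀ to the singularity z = 7).

c_0 = 1/100, c_1 = 1/500, c_2 = 3/10000; R = 10.


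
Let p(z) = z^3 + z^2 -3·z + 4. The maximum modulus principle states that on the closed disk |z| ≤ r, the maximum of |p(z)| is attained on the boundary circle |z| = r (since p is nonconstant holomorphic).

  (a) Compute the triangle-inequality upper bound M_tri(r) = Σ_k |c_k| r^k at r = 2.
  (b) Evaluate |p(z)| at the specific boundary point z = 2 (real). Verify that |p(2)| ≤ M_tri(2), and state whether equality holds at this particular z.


Coefficients: c_0 = 4, c_1 = -3, c_2 = 1, c_3 = 1. Radius r = 2.
Part (a). Triangle bound: M_tri(r) = Σ_k |c_k| r^k
  = |4|·2^0 + |-3|·2^1 + |1|·2^2 + |1|·2^3
  = 4 + 6 + 4 + 8 = 22.
This bounds M(r) := max_{|z|=r} |p(z)| from above; equality holds iff all terms c_k z^k can be made to align in phase at a single z on |z|=r.
Part (b). At z = 2 (real, on the circle |z| = r):
  p(2) = (4)·2^0 + (-3)·2^1 + (1)·2^2 + (1)·2^3 = 10.
  |p(2)| = 10.
Check: |p(2)| = 10 ≤ 22 = M_tri(2). ✓ Equality does not hold at z = 2 (the coefficients have mixed signs, so the terms do not all align in phase there).

M_tri(2) = 22; |p(2)| = 10; equality at z=2: no.


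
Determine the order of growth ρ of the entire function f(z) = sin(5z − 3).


sin(w) is a linear combination of e^{iw} and e^{−iw} (or e^w, e^{−w} in the hyperbolic case), so |sin(w)| ≤ e^{|w|}. With w = 5z − 3, |w| ≤ 5|z| + 3 = 5r + 3 on |z| = r, giving M(r) ≤ e^{5r + 3}, so ρ ≤ 1. On a suitable ray (z = it for sin/cos; z = t for sinh/cosh, t real → ∞), |sin(5z − 3)| grows like e^{5|t|}/2, so ρ ≥ 1. Hence ρ = 1.
Therefore ρ = 1.

Order ρ = 1.


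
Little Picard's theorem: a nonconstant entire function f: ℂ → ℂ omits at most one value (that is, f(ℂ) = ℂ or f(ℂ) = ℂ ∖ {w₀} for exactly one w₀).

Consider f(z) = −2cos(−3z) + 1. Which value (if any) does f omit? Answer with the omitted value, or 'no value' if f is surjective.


Little Picard bounds the complement of f(ℂ) to at most one point.
cos is entire and surjective onto ℂ: for every w ∈ ℂ, cos(ζ) = w has a solution ζ ∈ ℂ (e.g., via the complex inverse arccos). With ζ = −3z this gives z = ζ/(-3). Then -2·cos(−3z) takes every value in -2·ℂ = ℂ, and adding 1 is a bijection of ℂ. So f is surjective and omits no value. (Note: only on the real line is cos bounded by [−1, 1].)

Omitted value: no value.


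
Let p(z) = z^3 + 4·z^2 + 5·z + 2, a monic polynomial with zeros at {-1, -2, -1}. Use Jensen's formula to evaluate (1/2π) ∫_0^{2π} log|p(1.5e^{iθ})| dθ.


Zeros: -2, -1, -1; r = 1.5.
Inside |z| < r: -1, -1. Outside (|z| ≥ r): -2.
p(0) = 2, so log|p(0)| = log(2) = 0.6931.
Apply Jensen: I(r) = log|p(0)| + Σ_k log(r/|z_k|), summed over zeros inside |z| < r.
  log(r/|z_k|) for z_k = -1: log(1.5/1) = 0.4055
  log(r/|z_k|) for z_k = -1: log(1.5/1) = 0.4055
  Outside zeros (-2) contribute nothing to the Jensen sum.
Sum over inside zeros: 0.8109.
I(r) = log|p(0)| + (inside sum) = 0.6931 + 0.8109 = 1.5041.
Note: since some zeros are outside |z| ≤ r, the simplified n·log(r) form does NOT apply — only the inside zeros contribute.

I(r) ≈ 1.5041.


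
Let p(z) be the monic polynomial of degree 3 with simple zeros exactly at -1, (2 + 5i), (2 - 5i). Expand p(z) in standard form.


The polynomial is p(z) = ∏_{α ∈ S} (z − α), where S = {-1, (2 + 5i), (2 - 5i)}.
Expanding the product yields: p(z) = z^3 -3·z^2 + 25·z + 29.
Note conjugate pairs combine to real quadratics: (z − (2+5i))(z − (2−5i)) = z² − 4z + 29.
The resulting polynomial has degree 3 and real coefficients as required.

p(z) = z^3 -3·z^2 + 25·z + 29.


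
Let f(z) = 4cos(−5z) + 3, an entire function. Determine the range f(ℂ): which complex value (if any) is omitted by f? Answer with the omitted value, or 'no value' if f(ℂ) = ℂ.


Little Picard bounds the complement of f(ℂ) to at most one point.
cos is entire and surjective onto ℂ: for every w ∈ ℂ, cos(ζ) = w has a solution ζ ∈ ℂ (e.g., via the complex inverse arccos). With ζ = −5z this gives z = ζ/(-5). Then 4·cos(−5z) takes every value in 4·ℂ = ℂ, and adding 3 is a bijection of ℂ. So f is surjective and omits no value. (Note: only on the real line is cos bounded by [−1, 1].)

Omitted value: no value.


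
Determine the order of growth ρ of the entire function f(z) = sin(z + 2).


sin(w) is a linear combination of e^{iw} and e^{−iw} (or e^w, e^{−w} in the hyperbolic case), so |sin(w)| ≤ e^{|w|}. With w = z + 2, |w| ≤ 1|z| + 2 = 1r + 2 on |z| = r, giving M(r) ≤ e^{1r + 2}, so ρ ≤ 1. On a suitable ray (z = it for sin/cos; z = t for sinh/cosh, t real → ∞), |sin(z + 2)| grows like e^{1|t|}/2, so ρ ≥ 1. Hence ρ = 1.
Therefore ρ = 1.

Order ρ = 1.


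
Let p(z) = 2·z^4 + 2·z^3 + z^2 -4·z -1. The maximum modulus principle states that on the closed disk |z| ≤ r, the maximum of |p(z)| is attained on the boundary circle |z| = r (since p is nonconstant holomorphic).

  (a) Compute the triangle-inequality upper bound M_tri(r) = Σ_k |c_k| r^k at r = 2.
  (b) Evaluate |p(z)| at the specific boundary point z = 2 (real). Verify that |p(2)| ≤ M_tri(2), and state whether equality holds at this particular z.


Coefficients: c_0 = -1, c_1 = -4, c_2 = 1, c_3 = 2, c_4 = 2. Radius r = 2.
Part (a). Triangle bound: M_tri(r) = Σ_k |c_k| r^k
  = |-1|·2^0 + |-4|·2^1 + |1|·2^2 + |2|·2^3 + |2|·2^4
  = 1 + 8 + 4 + 16 + 32 = 61.
This bounds M(r) := max_{|z|=r} |p(z)| from above; equality holds iff all terms c_k z^k can be made to align in phase at a single z on |z|=r.
Part (b). At z = 2 (real, on the circle |z| = r):
  p(2) = (-1)·2^0 + (-4)·2^1 + (1)·2^2 + (2)·2^3 + (2)·2^4 = 43.
  |p(2)| = 43.
Check: |p(2)| = 43 ≤ 61 = M_tri(2). ✓ Equality does not hold at z = 2 (the coefficients have mixed signs, so the terms do not all align in phase there).

M_tri(2) = 61; |p(2)| = 43; equality at z=2: no.


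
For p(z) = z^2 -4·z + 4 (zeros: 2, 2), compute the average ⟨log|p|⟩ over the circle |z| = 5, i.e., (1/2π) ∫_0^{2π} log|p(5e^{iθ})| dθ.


Zeros: 2, 2; r = 5.
Inside |z| < r: 2, 2. Outside (|z| ≥ r): ∅.
p(0) = 4, so log|p(0)| = log(4) = 1.3863.
Apply Jensen: I(r) = log|p(0)| + Σ_k log(r/|z_k|), summed over zeros inside |z| < r.
  log(r/|z_k|) for z_k = 2: log(5/2) = 0.9163
  log(r/|z_k|) for z_k = 2: log(5/2) = 0.9163
Sum over inside zeros: 1.8326.
I(r) = log|p(0)| + (inside sum) = 1.3863 + 1.8326 = 3.2189.
Closed form (all zeros inside, monic): I(r) = n·log(r) = 2·log(5) = 3.2189. ✓

I(r) ≈ 3.2189.


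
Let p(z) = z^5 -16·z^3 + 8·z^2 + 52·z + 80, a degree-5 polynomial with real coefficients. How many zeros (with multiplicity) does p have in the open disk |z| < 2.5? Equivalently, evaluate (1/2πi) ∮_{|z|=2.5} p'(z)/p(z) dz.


The zeros of p are: (3 + 1i), (3 - 1i), -4, (-1 + 1i), (-1 - 1i).
Their magnitudes are: 3.162, 3.162, 4, 1.414, 1.414.
Zeros with |z| < R = 2.5: (-1 + 1i), (-1 - 1i).
Count = 2.
By the argument principle, (1/2πi) ∮_{|z|=R} p'(z)/p(z) dz equals exactly this count.

Number of zeros inside |z| < 2.5: 2.


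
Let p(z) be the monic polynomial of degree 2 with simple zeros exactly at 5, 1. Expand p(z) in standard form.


The polynomial is p(z) = ∏_{α ∈ S} (z − α), where S = {5, 1}.
Expanding the product yields: p(z) = z^2 -6·z + 5.
The resulting polynomial has degree 2 and real coefficients as required.

p(z) = z^2 -6·z + 5.


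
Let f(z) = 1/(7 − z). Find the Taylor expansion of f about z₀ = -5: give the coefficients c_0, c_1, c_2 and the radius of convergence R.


Let w = z − z₀, so z = z₀ + w.
Then 7 − z = 7 − (z₀ + w) = (7 − z₀) − w = 12 − w.
f(z) = 1/(12 − w) = (1/(12)) · 1/(1 − w/(12)) = Σ_{n≥0} w^n / (12)^(n+1).
So c_n = 1/(12)^(n+1):
  c_0 = 1/(12)^1 = 1/12.
  c_1 = 1/(12)^2 = 1/144.
  c_2 = 1/(12)^3 = 1/1728.
The series is valid for |w/d| < 1, i.e. |z − z₀| < |d|.
Radius of convergence: R = |7 − z₀| = |12| = 12 (distance from z₀ to the singularity z = 7).

c_0 = 1/12, c_1 = 1/144, c_2 = 1/1728; R = 12.


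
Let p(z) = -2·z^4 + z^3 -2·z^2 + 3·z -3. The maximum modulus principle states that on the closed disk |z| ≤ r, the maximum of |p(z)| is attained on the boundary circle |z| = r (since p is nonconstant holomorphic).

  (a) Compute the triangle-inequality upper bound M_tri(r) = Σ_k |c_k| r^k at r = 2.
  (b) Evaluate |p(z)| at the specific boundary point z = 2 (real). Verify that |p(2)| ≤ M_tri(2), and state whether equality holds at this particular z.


Coefficients: c_0 = -3, c_1 = 3, c_2 = -2, c_3 = 1, c_4 = -2. Radius r = 2.
Part (a). Triangle bound: M_tri(r) = Σ_k |c_k| r^k
  = |-3|·2^0 + |3|·2^1 + |-2|·2^2 + |1|·2^3 + |-2|·2^4
  = 3 + 6 + 8 + 8 + 32 = 57.
This bounds M(r) := max_{|z|=r} |p(z)| from above; equality holds iff all terms c_k z^k can be made to align in phase at a single z on |z|=r.
Part (b). At z = 2 (real, on the circle |z| = r):
  p(2) = (-3)·2^0 + (3)·2^1 + (-2)·2^2 + (1)·2^3 + (-2)·2^4 = -29.
  |p(2)| = 29.
Check: |p(2)| = 29 ≤ 57 = M_tri(2). ✓ Equality does not hold at z = 2 (the coefficients have mixed signs, so the terms do not all align in phase there).

M_tri(2) = 57; |p(2)| = 29; equality at z=2: no.


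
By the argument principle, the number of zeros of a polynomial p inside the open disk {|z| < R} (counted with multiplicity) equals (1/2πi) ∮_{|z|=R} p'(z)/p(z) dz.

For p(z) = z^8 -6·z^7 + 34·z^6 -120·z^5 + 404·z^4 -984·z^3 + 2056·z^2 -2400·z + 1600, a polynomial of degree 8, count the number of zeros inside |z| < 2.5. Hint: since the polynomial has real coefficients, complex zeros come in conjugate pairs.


The zeros of p are: (-1 + 3i), (-1 - 3i), (1 + 1i), (1 - 1i), (2 + 2i), (2 - 2i), (1 + 3i), (1 - 3i).
Their magnitudes are: 3.162, 3.162, 1.414, 1.414, 2.828, 2.828, 3.162, 3.162.
Zeros with |z| < R = 2.5: (1 + 1i), (1 - 1i).
Count = 2.
By the argument principle, (1/2πi) ∮_{|z|=R} p'(z)/p(z) dz equals exactly this count.

Number of zeros inside |z| < 2.5: 2.


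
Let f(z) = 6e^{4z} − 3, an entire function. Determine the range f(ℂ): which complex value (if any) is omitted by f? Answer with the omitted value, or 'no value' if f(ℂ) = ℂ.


Little Picard bounds the complement of f(ℂ) to at most one point.
e^{4z} is never zero on ℂ, so 6·e^{4z} takes every value in ℂ ∖ {0}. Adding -3 shifts the range to ℂ ∖ {-3}. Thus f omits exactly the value -3.

Omitted value: -3.


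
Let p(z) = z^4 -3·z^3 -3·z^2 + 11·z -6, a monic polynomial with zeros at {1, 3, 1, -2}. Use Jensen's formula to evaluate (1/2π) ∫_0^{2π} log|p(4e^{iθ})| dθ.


Zeros: -2, 1, 1, 3; r = 4.
Inside |z| < r: -2, 1, 1, 3. Outside (|z| ≥ r): ∅.
p(0) = -6, so log|p(0)| = log(6) = 1.7918.
Apply Jensen: I(r) = log|p(0)| + Σ_k log(r/|z_k|), summed over zeros inside |z| < r.
  log(r/|z_k|) for z_k = 1: log(4/1) = 1.3863
  log(r/|z_k|) for z_k = 3: log(4/3) = 0.2877
  log(r/|z_k|) for z_k = 1: log(4/1) = 1.3863
  log(r/|z_k|) for z_k = -2: log(4/2) = 0.6931
Sum over inside zeros: 3.7534.
I(r) = log|p(0)| + (inside sum) = 1.7918 + 3.7534 = 5.5452.
Closed form (all zeros inside, monic): I(r) = n·log(r) = 4·log(4) = 5.5452. ✓

I(r) ≈ 5.5452.


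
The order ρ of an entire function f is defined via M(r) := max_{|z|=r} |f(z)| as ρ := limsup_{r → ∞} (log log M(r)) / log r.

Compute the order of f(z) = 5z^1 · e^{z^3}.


M(r) = max_{|z|=r} |5|·|z|^1·|e^{z^3}| = 5·r^1 · e^{1r^3} (the factors attain their maxima compatibly on |z|=r). Then log M(r) = log 5 + 1·log r + 1r^3, dominated by the last term, so log log M(r) ~ 3·log r. The polynomial factor 5z^1 contributes only a log r term and does not affect the order. ρ = 3.
Therefore ρ = 3.

Order ρ = 3.


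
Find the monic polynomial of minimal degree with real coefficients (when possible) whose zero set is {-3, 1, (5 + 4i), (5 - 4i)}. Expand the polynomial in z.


The polynomial is p(z) = ∏_{α ∈ S} (z − α), where S = {-3, 1, (5 + 4i), (5 - 4i)}.
Expanding the product yields: p(z) = z^4 -8·z^3 + 18·z^2 + 112·z -123.
Note conjugate pairs combine to real quadratics: (z − (5+4i))(z − (5−4i)) = z² − 10z + 41.
The resulting polynomial has degree 4 and real coefficients as required.

p(z) = z^4 -8·z^3 + 18·z^2 + 112·z -123.


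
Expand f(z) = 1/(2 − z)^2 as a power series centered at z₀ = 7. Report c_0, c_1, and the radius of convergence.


Let w = z − z₀, so z = z₀ + w.
Then 2 − z = 2 − (z₀ + w) = (2 − z₀) − w = -5 − w.
f(z) = 1/(-5 − w)^2 = (1/(-5)^2) · (1 − w/(-5))^{−2}.
By the binomial series (1−u)^{−2} = Σ_{n≥0} C(n+1, 1) u^n for |u|<1, with u = w/(-5):
  c_n = C(n+1, 1) / (-5)^(n+2).
  c_0 = 1/(-5)^2 = 1/25.
  c_1 = 2/(-5)^3 = -2/125.
The series is valid for |w/d| < 1, i.e. |z − z₀| < |d|.
Radius of convergence: R = |2 − z₀| = |-5| = 5 (distance from z₀ to the singularity z = 2).

c_0 = 1/25, c_1 = -2/125; R = 5.


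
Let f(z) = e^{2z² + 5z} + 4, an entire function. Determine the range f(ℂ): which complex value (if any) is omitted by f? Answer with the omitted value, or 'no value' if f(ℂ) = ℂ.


Little Picard bounds the complement of f(ℂ) to at most one point.
The exponent g(z) = 2z² + 5z is a nonconstant polynomial, hence surjective onto ℂ. So e^{g(z)} takes every value in {e^w : w ∈ ℂ} = ℂ ∖ {0}. Adding 4 shifts the range to ℂ ∖ {4}. f omits exactly 4.

Omitted value: 4.


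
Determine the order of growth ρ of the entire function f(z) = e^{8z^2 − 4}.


|e^{8z^2 − 4}| = e^{Re(8·z^2) + -4} ≤ e^{8|z|^2 + -4} = e^{8r^2 + -4} on |z| = r, so ρ ≤ 2. Choosing z on |z|=r so that 8·z^2 is real positive (always possible by picking arg z appropriately) gives |f(z)| = e^{8r^2 + -4}, matching the bound. The additive constant -4 does not affect log log M(r) ~ 2·log r. Hence ρ = 2.
Therefore ρ = 2.

Order ρ = 2.


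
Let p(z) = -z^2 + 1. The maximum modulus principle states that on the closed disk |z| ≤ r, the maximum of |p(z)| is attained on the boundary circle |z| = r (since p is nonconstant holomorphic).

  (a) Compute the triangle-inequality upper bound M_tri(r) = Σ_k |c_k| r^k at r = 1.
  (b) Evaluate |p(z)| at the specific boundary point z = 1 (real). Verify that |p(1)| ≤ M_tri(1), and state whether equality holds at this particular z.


Coefficients: c_0 = 1, c_1 = 0, c_2 = -1. Radius r = 1.
Part (a). Triangle bound: M_tri(r) = Σ_k |c_k| r^k
  = |1|·1^0 + |0|·1^1 + |-1|·1^2
  = 1 + 0 + 1 = 2.
This bounds M(r) := max_{|z|=r} |p(z)| from above; equality holds iff all terms c_k z^k can be made to align in phase at a single z on |z|=r.
Part (b). At z = 1 (real, on the circle |z| = r):
  p(1) = (1)·1^0 + (0)·1^1 + (-1)·1^2 = 0.
  |p(1)| = 0.
Check: |p(1)| = 0 ≤ 2 = M_tri(1). ✓ Equality does not hold at z = 1 (the coefficients have mixed signs, so the terms do not all align in phase there).

M_tri(1) = 2; |p(1)| = 0; equality at z=1: no.


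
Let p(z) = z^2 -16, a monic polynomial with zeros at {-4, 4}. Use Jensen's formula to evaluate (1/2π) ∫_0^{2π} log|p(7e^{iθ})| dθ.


Zeros: -4, 4; r = 7.
Inside |z| < r: -4, 4. Outside (|z| ≥ r): ∅.
p(0) = -16, so log|p(0)| = log(16) = 2.7726.
Apply Jensen: I(r) = log|p(0)| + Σ_k log(r/|z_k|), summed over zeros inside |z| < r.
  log(r/|z_k|) for z_k = -4: log(7/4) = 0.5596
  log(r/|z_k|) for z_k = 4: log(7/4) = 0.5596
Sum over inside zeros: 1.1192.
I(r) = log|p(0)| + (inside sum) = 2.7726 + 1.1192 = 3.8918.
Closed form (all zeros inside, monic): I(r) = n·log(r) = 2·log(7) = 3.8918. ✓

I(r) ≈ 3.8918.


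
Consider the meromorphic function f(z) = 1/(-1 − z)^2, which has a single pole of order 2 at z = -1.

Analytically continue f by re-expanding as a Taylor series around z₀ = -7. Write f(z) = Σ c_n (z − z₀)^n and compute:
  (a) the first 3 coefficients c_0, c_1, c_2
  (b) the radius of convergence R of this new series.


Let w = z − z₀, so z = z₀ + w.
Then -1 − z = -1 − (z₀ + w) = (-1 − z₀) − w = 6 − w.
f(z) = 1/(6 − w)^2 = (1/(6)^2) · (1 − w/(6))^{−2}.
By the binomial series (1−u)^{−2} = Σ_{n≥0} C(n+1, 1) u^n for |u|<1, with u = w/(6):
  c_n = C(n+1, 1) / (6)^(n+2).
  c_0 = 1/(6)^2 = 1/36.
  c_1 = 2/(6)^3 = 1/108.
  c_2 = 3/(6)^4 = 1/432.
The series is valid for |w/d| < 1, i.e. |z − z₀| < |d|.
Radius of convergence: R = |-1 − z₀| = |6| = 6 (distance from z₀ to the singularity z = -1).

c_0 = 1/36, c_1 = 1/108, c_2 = 1/432; R = 6.


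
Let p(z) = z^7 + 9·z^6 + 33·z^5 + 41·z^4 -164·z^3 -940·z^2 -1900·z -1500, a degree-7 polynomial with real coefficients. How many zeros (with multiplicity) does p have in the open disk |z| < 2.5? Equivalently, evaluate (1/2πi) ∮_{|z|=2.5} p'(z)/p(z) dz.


The zeros of p are: (-2 + 1i), (-2 - 1i), (-3 + 1i), (-3 - 1i), (-1 + 3i), (-1 - 3i), 3.
Their magnitudes are: 2.236, 2.236, 3.162, 3.162, 3.162, 3.162, 3.
Zeros with |z| < R = 2.5: (-2 + 1i), (-2 - 1i).
Count = 2.
By the argument principle, (1/2πi) ∮_{|z|=R} p'(z)/p(z) dz equals exactly this count.

Number of zeros inside |z| < 2.5: 2.


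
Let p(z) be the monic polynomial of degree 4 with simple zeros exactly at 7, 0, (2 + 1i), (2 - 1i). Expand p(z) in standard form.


The polynomial is p(z) = ∏_{α ∈ S} (z − α), where S = {7, 0, (2 + 1i), (2 - 1i)}.
Expanding the product yields: p(z) = z^4 -11·z^3 + 33·z^2 -35·z.
Note conjugate pairs combine to real quadratics: (z − (2+1i))(z − (2−1i)) = z² − 4z + 5.
The resulting polynomial has degree 4 and real coefficients as required.

p(z) = z^4 -11·z^3 + 33·z^2 -35·z.


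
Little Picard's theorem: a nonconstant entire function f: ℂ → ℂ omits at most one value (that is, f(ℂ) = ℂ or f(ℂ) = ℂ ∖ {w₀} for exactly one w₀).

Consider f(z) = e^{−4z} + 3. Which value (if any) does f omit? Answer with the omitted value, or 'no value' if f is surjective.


Little Picard bounds the complement of f(ℂ) to at most one point.
e^{−4z} is never zero on ℂ, so 1·e^{−4z} takes every value in ℂ ∖ {0}. Adding 3 shifts the range to ℂ ∖ {3}. Thus f omits exactly the value 3.

Omitted value: 3.


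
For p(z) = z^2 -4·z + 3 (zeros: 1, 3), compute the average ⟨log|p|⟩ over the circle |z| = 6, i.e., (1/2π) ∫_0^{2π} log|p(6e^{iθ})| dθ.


Zeros: 1, 3; r = 6.
Inside |z| < r: 1, 3. Outside (|z| ≥ r): ∅.
p(0) = 3, so log|p(0)| = log(3) = 1.0986.
Apply Jensen: I(r) = log|p(0)| + Σ_k log(r/|z_k|), summed over zeros inside |z| < r.
  log(r/|z_k|) for z_k = 1: log(6/1) = 1.7918
  log(r/|z_k|) for z_k = 3: log(6/3) = 0.6931
Sum over inside zeros: 2.4849.
I(r) = log|p(0)| + (inside sum) = 1.0986 + 2.4849 = 3.5835.
Closed form (all zeros inside, monic): I(r) = n·log(r) = 2·log(6) = 3.5835. ✓

I(r) ≈ 3.5835.


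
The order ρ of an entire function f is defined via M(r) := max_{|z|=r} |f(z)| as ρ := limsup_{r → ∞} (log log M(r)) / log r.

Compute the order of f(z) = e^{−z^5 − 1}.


|e^{−z^5 − 1}| = e^{Re(-1·z^5) + -1} ≤ e^{1|z|^5 + -1} = e^{1r^5 + -1} on |z| = r, so ρ ≤ 5. Choosing z on |z|=r so that -1·z^5 is real positive (always possible by picking arg z appropriately) gives |f(z)| = e^{1r^5 + -1}, matching the bound. The additive constant -1 does not affect log log M(r) ~ 5·log r. Hence ρ = 5.
Therefore ρ = 5.

Order ρ = 5.


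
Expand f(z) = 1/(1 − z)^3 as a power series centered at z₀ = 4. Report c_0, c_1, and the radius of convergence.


Let w = z − z₀, so z = z₀ + w.
Then 1 − z = 1 − (z₀ + w) = (1 − z₀) − w = -3 − w.
f(z) = 1/(-3 − w)^3 = (1/(-3)^3) · (1 − w/(-3))^{−3}.
By the binomial series (1−u)^{−3} = Σ_{n≥0} C(n+2, 2) u^n for |u|<1, with u = w/(-3):
  c_n = C(n+2, 2) / (-3)^(n+3).
  c_0 = 1/(-3)^3 = -1/27.
  c_1 = 3/(-3)^4 = 1/27.
The series is valid for |w/d| < 1, i.e. |z − z₀| < |d|.
Radius of convergence: R = |1 − z₀| = |-3| = 3 (distance from z₀ to the singularity z = 1).

c_0 = -1/27, c_1 = 1/27; R = 3.
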